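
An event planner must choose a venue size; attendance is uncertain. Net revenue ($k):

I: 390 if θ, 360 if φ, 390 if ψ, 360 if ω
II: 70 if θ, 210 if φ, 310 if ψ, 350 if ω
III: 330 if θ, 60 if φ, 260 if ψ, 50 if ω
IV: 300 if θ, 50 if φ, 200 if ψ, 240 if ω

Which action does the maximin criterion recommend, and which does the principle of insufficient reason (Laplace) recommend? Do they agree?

Row minima: I=360, II=70, III=50, IV=50
Best worst-case = 360 → I.
Row averages: I=375, II=235, III=175, IV=197.5
Highest average = 375 → I.

maximin → I; laplace → I (agree)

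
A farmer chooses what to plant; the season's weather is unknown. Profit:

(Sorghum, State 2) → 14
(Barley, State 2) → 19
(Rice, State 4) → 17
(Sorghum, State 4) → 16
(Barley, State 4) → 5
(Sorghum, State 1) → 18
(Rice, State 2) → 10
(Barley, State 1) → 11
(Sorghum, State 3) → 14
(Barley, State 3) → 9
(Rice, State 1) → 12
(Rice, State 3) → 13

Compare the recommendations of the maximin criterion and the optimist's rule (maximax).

maximin → Sorghum; maximax → Barley (disagree)

Row minima: Rice=10, Sorghum=14, Barley=5
Best worst-case = 14 → Sorghum.
Row maxima: Rice=17, Sorghum=18, Barley=19
Best best-case = 19 → Barley.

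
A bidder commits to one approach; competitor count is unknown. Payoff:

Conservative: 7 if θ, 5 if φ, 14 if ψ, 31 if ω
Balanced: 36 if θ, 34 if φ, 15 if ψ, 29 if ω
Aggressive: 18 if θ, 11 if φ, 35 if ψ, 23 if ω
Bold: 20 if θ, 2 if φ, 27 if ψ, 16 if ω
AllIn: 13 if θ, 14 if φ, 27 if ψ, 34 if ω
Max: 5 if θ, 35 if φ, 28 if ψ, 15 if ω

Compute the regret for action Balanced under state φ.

1

Best payoff under φ is 35.
Regret = 35 − 34 = 1.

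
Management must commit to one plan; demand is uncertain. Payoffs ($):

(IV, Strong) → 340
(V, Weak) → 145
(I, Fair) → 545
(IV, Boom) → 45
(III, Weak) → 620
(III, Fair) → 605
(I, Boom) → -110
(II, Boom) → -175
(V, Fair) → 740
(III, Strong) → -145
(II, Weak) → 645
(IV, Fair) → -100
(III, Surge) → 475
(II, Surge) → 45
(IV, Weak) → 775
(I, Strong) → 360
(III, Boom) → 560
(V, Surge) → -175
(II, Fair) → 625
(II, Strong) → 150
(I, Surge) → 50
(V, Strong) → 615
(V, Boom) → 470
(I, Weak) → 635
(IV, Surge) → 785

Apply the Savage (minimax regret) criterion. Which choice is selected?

I

Column bests: Weak=775, Fair=740, Strong=615, Boom=560, Surge=785.
I regrets: 140, 195, 255, 670, 735 → max 735
II regrets: 130, 115, 465, 735, 740 → max 740
III regrets: 155, 135, 760, 0, 310 → max 760
IV regrets: 0, 840, 275, 515, 0 → max 840
V regrets: 630, 0, 0, 90, 960 → max 960
Smallest max regret = 735 → I.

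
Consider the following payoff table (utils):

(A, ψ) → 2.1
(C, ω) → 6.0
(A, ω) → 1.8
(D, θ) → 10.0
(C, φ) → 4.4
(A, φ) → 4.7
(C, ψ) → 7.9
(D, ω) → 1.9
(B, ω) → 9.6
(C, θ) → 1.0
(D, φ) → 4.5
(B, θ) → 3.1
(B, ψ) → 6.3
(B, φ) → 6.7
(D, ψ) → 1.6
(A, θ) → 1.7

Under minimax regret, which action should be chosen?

B

Column bests: θ=10.0, φ=6.7, ψ=7.9, ω=9.6.
A regrets: 8.3, 2.0, 5.8, 7.8 → max 8.3
B regrets: 6.9, 0.0, 1.6, 0.0 → max 6.9
C regrets: 9.0, 2.3, 0.0, 3.6 → max 9.0
D regrets: 0.0, 2.2, 6.3, 7.7 → max 7.7
Smallest max regret = 6.9 → B.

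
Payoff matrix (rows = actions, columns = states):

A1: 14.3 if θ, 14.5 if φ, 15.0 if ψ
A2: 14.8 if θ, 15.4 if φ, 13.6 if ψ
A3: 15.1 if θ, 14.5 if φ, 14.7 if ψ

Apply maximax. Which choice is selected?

A2

Row maxima: A1=15.0, A2=15.4, A3=15.1
Best best-case = 15.4 → A2.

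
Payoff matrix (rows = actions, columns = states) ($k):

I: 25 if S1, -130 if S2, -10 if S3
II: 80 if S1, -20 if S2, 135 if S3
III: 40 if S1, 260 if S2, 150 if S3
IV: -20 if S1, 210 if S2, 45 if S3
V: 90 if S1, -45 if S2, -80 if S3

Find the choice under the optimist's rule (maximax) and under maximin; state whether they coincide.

Row maxima: I=25, II=135, III=260, IV=210, V=90
Best best-case = 260 → III.
Row minima: I=-130, II=-20, III=40, IV=-20, V=-80
Best worst-case = 40 → III.

maximax → III; maximin → III (agree)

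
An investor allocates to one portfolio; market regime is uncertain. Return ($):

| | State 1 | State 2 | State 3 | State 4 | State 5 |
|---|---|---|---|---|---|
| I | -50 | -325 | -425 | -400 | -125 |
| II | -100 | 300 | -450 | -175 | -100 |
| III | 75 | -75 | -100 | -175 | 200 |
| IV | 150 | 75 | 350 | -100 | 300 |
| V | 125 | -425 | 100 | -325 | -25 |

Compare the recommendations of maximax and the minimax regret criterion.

Row maxima: I=-50, II=300, III=200, IV=350, V=125
Best best-case = 350 → IV.
Column bests: State 1=150, State 2=300, State 3=350, State 4=-100, State 5=300.
I regrets: 200, 625, 775, 300, 425 → max 775
II regrets: 250, 0, 800, 75, 400 → max 800
III regrets: 75, 375, 450, 75, 100 → max 450
IV regrets: 0, 225, 0, 0, 0 → max 225
V regrets: 25, 725, 250, 225, 325 → max 725
Smallest max regret = 225 → IV.

maximax → IV; minimax regret → IV (agree)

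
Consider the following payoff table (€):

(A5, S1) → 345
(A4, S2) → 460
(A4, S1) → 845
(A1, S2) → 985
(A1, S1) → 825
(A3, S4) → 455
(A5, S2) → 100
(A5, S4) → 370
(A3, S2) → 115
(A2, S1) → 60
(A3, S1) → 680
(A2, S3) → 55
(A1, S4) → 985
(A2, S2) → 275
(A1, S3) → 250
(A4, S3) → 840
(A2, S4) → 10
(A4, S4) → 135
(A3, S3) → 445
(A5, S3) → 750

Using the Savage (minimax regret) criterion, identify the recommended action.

Column bests: S1=845, S2=985, S3=840, S4=985.
A1 regrets: 20, 0, 590, 0 → max 590
A2 regrets: 785, 710, 785, 975 → max 975
A3 regrets: 165, 870, 395, 530 → max 870
A4 regrets: 0, 525, 0, 850 → max 850
A5 regrets: 500, 885, 90, 615 → max 885
Smallest max regret = 590 → A1.

A1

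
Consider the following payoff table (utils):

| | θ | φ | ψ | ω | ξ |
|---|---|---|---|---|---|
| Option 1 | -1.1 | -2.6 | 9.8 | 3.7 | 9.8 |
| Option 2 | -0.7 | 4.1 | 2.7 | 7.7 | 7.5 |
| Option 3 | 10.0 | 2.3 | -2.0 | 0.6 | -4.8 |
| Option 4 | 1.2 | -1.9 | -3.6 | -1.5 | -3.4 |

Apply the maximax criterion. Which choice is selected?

Row maxima: Option 1=9.8, Option 2=7.7, Option 3=10.0, Option 4=1.2
Best best-case = 10.0 → Option 3.

Option 3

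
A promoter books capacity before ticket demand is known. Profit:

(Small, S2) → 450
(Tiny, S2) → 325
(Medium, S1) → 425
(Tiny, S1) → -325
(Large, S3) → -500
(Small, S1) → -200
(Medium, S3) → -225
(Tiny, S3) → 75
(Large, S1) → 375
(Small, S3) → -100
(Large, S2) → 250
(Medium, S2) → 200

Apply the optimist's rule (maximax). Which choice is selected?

Row maxima: Tiny=325, Small=450, Medium=425, Large=375
Best best-case = 450 → Small.

Small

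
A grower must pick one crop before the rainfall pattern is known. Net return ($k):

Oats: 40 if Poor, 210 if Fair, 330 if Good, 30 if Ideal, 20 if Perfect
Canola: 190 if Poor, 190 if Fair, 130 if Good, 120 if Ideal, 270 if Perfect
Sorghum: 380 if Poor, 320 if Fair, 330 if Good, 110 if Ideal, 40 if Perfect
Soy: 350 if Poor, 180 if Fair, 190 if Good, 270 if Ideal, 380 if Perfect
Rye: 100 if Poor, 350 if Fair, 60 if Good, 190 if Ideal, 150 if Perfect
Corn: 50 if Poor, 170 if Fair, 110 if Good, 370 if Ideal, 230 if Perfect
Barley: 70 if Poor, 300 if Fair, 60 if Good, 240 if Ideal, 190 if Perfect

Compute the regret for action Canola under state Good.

200

Best payoff under Good is 330.
Regret = 330 − 130 = 200.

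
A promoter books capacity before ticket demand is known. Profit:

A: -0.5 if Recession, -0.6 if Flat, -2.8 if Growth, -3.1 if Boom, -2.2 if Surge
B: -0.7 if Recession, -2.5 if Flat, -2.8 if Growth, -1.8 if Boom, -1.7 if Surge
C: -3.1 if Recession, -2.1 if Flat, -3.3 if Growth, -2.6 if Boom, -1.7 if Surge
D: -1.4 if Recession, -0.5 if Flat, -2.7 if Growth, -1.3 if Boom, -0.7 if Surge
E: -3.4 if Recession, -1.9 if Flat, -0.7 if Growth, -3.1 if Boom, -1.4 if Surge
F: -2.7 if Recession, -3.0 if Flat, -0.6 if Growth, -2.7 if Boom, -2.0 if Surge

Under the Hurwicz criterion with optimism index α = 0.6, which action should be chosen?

D

A: 0.6·(-0.5) + 0.4·(-3.1) = -1.54
B: 0.6·(-0.7) + 0.4·(-2.8) = -1.54
C: 0.6·(-1.7) + 0.4·(-3.3) = -2.34
D: 0.6·(-0.5) + 0.4·(-2.7) = -1.38
E: 0.6·(-0.7) + 0.4·(-3.4) = -1.78
F: 0.6·(-0.6) + 0.4·(-3.0) = -1.56
Highest Hurwicz score = -1.38 → D.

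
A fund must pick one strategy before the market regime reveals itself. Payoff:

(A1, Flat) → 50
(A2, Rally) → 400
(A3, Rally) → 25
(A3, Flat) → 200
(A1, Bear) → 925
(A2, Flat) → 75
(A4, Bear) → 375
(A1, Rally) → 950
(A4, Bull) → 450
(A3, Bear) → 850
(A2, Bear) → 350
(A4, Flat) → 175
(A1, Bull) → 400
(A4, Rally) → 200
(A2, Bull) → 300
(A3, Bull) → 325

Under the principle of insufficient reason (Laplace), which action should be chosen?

A1

Row averages: A1=581.25, A2=281.25, A3=350, A4=300
Highest average = 581.25 → A1.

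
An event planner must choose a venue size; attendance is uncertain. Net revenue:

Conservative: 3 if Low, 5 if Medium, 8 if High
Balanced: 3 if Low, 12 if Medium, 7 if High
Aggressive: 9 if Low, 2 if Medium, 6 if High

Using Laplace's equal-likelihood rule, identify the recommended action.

Balanced

Row averages: Conservative=16/3, Balanced=22/3, Aggressive=17/3
Highest average = 22/3 → Balanced.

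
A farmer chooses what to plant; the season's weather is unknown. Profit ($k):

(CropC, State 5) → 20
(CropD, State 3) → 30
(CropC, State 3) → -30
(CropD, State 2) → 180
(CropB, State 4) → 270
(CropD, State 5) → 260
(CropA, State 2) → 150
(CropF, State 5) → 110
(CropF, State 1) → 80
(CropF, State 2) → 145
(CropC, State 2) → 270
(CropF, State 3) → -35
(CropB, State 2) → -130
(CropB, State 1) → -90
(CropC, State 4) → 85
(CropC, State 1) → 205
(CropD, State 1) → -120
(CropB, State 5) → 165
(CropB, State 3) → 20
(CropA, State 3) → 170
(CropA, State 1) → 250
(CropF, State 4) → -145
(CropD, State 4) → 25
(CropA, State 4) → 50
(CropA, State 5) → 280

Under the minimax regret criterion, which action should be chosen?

CropA

Column bests: State 1=250, State 2=270, State 3=170, State 4=270, State 5=280.
CropD regrets: 370, 90, 140, 245, 20 → max 370
CropC regrets: 45, 0, 200, 185, 260 → max 260
CropF regrets: 170, 125, 205, 415, 170 → max 415
CropA regrets: 0, 120, 0, 220, 0 → max 220
CropB regrets: 340, 400, 150, 0, 115 → max 400
Smallest max regret = 220 → CropA.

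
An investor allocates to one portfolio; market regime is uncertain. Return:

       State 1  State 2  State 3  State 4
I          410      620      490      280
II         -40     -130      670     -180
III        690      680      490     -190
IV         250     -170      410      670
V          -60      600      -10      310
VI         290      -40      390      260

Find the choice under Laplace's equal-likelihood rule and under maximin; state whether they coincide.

Row averages: I=450, II=80, III=417.5, IV=290, V=210, VI=225
Highest average = 450 → I.
Row minima: I=280, II=-180, III=-190, IV=-170, V=-60, VI=-40
Best worst-case = 280 → I.

laplace → I; maximin → I (agree)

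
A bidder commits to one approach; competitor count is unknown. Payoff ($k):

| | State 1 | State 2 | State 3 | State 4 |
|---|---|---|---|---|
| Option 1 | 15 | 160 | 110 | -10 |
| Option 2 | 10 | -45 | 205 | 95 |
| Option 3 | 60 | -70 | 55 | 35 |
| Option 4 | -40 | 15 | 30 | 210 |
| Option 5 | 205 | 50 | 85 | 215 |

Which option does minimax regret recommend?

Option 5

Column bests: State 1=205, State 2=160, State 3=205, State 4=215.
Option 1 regrets: 190, 0, 95, 225 → max 225
Option 2 regrets: 195, 205, 0, 120 → max 205
Option 3 regrets: 145, 230, 150, 180 → max 230
Option 4 regrets: 245, 145, 175, 5 → max 245
Option 5 regrets: 0, 110, 120, 0 → max 120
Smallest max regret = 120 → Option 5.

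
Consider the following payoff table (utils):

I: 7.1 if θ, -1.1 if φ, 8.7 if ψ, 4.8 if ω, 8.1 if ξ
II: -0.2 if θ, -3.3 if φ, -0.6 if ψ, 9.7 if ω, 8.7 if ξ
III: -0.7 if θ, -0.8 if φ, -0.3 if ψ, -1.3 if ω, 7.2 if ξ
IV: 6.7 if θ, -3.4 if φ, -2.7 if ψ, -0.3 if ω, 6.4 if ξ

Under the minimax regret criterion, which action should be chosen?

I

Column bests: θ=7.1, φ=-0.8, ψ=8.7, ω=9.7, ξ=8.7.
I regrets: 0.0, 0.3, 0.0, 4.9, 0.6 → max 4.9
II regrets: 7.3, 2.5, 9.3, 0.0, 0.0 → max 9.3
III regrets: 7.8, 0.0, 9.0, 11.0, 1.5 → max 11.0
IV regrets: 0.4, 2.6, 11.4, 10.0, 2.3 → max 11.4
Smallest max regret = 4.9 → I.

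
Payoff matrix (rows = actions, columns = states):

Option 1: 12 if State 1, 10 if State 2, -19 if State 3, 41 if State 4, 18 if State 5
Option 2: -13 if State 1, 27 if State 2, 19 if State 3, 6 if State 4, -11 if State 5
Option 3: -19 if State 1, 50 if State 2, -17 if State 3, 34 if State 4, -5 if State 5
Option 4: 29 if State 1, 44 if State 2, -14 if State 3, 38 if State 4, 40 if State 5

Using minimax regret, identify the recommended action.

Option 4

Column bests: State 1=29, State 2=50, State 3=19, State 4=41, State 5=40.
Option 1 regrets: 17, 40, 38, 0, 22 → max 40
Option 2 regrets: 42, 23, 0, 35, 51 → max 51
Option 3 regrets: 48, 0, 36, 7, 45 → max 48
Option 4 regrets: 0, 6, 33, 3, 0 → max 33
Smallest max regret = 33 → Option 4.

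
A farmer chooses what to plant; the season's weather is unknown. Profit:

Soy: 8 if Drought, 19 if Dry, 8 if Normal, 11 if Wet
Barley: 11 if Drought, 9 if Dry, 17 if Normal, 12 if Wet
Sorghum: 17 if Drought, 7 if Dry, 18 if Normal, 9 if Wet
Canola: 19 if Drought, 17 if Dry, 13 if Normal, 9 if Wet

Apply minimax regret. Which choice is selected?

Column bests: Drought=19, Dry=19, Normal=18, Wet=12.
Soy regrets: 11, 0, 10, 1 → max 11
Barley regrets: 8, 10, 1, 0 → max 10
Sorghum regrets: 2, 12, 0, 3 → max 12
Canola regrets: 0, 2, 5, 3 → max 5
Smallest max regret = 5 → Canola.

Canola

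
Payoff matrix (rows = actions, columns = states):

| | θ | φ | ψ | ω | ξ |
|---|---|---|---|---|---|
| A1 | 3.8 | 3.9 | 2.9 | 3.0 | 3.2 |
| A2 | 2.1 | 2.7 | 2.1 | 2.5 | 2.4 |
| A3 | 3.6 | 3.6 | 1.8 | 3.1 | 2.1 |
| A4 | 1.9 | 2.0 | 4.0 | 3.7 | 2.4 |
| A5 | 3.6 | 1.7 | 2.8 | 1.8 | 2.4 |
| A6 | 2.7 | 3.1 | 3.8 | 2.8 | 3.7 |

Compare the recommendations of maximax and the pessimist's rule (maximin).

Row maxima: A1=3.9, A2=2.7, A3=3.6, A4=4.0, A5=3.6, A6=3.8
Best best-case = 4.0 → A4.
Row minima: A1=2.9, A2=2.1, A3=1.8, A4=1.9, A5=1.7, A6=2.7
Best worst-case = 2.9 → A1.

maximax → A4; maximin → A1 (disagree)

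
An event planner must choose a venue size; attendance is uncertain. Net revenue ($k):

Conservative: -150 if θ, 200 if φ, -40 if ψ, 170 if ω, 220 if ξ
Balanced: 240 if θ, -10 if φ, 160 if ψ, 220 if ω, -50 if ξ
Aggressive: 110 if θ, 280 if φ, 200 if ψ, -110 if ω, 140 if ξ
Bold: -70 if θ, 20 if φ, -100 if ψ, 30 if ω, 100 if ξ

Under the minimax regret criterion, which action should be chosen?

Balanced

Column bests: θ=240, φ=280, ψ=200, ω=220, ξ=220.
Conservative regrets: 390, 80, 240, 50, 0 → max 390
Balanced regrets: 0, 290, 40, 0, 270 → max 290
Aggressive regrets: 130, 0, 0, 330, 80 → max 330
Bold regrets: 310, 260, 300, 190, 120 → max 310
Smallest max regret = 290 → Balanced.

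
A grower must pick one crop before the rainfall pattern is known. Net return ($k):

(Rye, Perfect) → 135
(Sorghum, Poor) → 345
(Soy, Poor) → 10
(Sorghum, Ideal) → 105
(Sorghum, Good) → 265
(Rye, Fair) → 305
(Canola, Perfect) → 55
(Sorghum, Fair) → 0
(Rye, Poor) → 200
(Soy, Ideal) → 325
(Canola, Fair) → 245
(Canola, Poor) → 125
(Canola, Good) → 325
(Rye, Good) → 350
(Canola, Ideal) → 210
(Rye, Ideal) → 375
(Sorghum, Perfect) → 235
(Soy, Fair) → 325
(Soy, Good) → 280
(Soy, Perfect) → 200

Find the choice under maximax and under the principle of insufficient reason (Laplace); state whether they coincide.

Row maxima: Rye=375, Soy=325, Sorghum=345, Canola=325
Best best-case = 375 → Rye.
Row averages: Rye=273, Soy=228, Sorghum=190, Canola=192
Highest average = 273 → Rye.

maximax → Rye; laplace → Rye (agree)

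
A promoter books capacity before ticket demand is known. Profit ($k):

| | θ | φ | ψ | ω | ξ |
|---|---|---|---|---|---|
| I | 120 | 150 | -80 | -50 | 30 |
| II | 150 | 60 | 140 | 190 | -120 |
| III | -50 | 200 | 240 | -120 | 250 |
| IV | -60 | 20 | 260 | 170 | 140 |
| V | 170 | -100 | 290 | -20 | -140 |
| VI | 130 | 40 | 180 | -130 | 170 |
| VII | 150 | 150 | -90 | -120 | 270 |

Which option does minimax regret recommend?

IV

Column bests: θ=170, φ=200, ψ=290, ω=190, ξ=270.
I regrets: 50, 50, 370, 240, 240 → max 370
II regrets: 20, 140, 150, 0, 390 → max 390
III regrets: 220, 0, 50, 310, 20 → max 310
IV regrets: 230, 180, 30, 20, 130 → max 230
V regrets: 0, 300, 0, 210, 410 → max 410
VI regrets: 40, 160, 110, 320, 100 → max 320
VII regrets: 20, 50, 380, 310, 0 → max 380
Smallest max regret = 230 → IV.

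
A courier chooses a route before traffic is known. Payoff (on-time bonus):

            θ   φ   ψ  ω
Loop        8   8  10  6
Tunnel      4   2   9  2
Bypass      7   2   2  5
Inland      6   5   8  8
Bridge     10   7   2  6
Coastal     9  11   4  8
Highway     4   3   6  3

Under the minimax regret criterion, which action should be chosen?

Loop

Column bests: θ=10, φ=11, ψ=10, ω=8.
Loop regrets: 2, 3, 0, 2 → max 3
Tunnel regrets: 6, 9, 1, 6 → max 9
Bypass regrets: 3, 9, 8, 3 → max 9
Inland regrets: 4, 6, 2, 0 → max 6
Bridge regrets: 0, 4, 8, 2 → max 8
Coastal regrets: 1, 0, 6, 0 → max 6
Highway regrets: 6, 8, 4, 5 → max 8
Smallest max regret = 3 → Loop.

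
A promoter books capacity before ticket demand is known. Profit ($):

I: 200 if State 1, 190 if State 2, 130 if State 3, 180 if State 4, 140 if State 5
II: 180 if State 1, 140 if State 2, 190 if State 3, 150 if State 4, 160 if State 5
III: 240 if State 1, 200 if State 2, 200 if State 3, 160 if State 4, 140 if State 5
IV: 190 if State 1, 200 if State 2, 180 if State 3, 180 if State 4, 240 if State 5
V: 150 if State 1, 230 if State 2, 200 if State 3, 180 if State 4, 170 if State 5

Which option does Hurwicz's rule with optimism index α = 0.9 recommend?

I: 0.9·200 + 0.1·130 = 193
II: 0.9·190 + 0.1·140 = 185
III: 0.9·240 + 0.1·140 = 230
IV: 0.9·240 + 0.1·180 = 234
V: 0.9·230 + 0.1·150 = 222
Highest Hurwicz score = 234 → IV.

IV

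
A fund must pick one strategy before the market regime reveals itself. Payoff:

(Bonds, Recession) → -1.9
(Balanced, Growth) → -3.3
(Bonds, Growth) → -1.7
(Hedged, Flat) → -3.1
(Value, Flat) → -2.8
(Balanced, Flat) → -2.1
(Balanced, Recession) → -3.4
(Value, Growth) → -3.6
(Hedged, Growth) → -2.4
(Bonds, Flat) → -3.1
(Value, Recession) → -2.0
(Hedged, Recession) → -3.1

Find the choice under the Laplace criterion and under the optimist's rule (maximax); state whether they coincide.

laplace → Bonds; maximax → Bonds (agree)

Row averages: Bonds=-67/30, Hedged=-43/15, Balanced=-44/15, Value=-2.8
Highest average = -67/30 → Bonds.
Row maxima: Bonds=-1.7, Hedged=-2.4, Balanced=-2.1, Value=-2.0
Best best-case = -1.7 → Bonds.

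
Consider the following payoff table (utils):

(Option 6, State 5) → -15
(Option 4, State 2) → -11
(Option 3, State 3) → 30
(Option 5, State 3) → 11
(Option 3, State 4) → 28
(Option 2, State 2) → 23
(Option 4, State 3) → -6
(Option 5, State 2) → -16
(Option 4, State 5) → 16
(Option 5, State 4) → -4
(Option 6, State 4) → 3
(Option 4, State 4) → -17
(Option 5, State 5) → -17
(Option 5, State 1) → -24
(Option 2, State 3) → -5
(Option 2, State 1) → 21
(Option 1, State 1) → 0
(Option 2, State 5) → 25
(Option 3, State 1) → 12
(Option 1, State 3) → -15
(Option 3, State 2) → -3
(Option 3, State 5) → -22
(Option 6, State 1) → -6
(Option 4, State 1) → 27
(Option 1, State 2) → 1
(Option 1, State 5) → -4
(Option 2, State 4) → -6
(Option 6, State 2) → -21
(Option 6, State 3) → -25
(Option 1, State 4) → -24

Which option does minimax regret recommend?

Column bests: State 1=27, State 2=23, State 3=30, State 4=28, State 5=25.
Option 1 regrets: 27, 22, 45, 52, 29 → max 52
Option 2 regrets: 6, 0, 35, 34, 0 → max 35
Option 3 regrets: 15, 26, 0, 0, 47 → max 47
Option 4 regrets: 0, 34, 36, 45, 9 → max 45
Option 5 regrets: 51, 39, 19, 32, 42 → max 51
Option 6 regrets: 33, 44, 55, 25, 40 → max 55
Smallest max regret = 35 → Option 2.

Option 2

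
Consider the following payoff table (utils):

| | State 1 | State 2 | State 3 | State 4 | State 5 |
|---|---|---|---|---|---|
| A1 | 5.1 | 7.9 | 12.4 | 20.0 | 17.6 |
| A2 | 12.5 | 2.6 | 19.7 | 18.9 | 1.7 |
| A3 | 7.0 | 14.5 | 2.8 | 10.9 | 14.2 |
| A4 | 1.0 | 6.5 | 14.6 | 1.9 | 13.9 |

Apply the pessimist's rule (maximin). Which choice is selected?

A1

Row minima: A1=5.1, A2=1.7, A3=2.8, A4=1.0
Best worst-case = 5.1 → A1.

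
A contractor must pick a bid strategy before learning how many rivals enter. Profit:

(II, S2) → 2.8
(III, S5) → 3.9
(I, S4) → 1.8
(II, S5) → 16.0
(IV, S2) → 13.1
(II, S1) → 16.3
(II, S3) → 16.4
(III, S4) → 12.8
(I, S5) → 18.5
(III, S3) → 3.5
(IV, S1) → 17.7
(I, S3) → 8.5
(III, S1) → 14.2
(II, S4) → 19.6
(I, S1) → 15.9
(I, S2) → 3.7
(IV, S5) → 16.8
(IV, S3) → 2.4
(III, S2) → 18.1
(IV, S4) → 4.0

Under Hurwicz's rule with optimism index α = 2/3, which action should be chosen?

II

I: 2/3·18.5 + 1/3·1.8 = 194/15
II: 2/3·19.6 + 1/3·2.8 = 14
III: 2/3·18.1 + 1/3·3.5 = 397/30
IV: 2/3·17.7 + 1/3·2.4 = 12.6
Highest Hurwicz score = 14 → II.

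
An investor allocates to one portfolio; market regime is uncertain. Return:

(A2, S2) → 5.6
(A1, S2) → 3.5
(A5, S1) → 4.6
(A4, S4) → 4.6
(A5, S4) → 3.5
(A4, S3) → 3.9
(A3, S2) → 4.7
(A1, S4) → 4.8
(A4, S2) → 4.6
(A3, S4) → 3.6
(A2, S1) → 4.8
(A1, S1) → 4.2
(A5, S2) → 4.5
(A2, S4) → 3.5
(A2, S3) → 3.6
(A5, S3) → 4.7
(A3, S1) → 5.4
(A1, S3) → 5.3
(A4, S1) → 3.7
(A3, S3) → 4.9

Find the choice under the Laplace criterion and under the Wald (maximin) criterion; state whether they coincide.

Row averages: A1=4.45, A2=4.375, A3=4.65, A4=4.2, A5=4.325
Highest average = 4.65 → A3.
Row minima: A1=3.5, A2=3.5, A3=3.6, A4=3.7, A5=3.5
Best worst-case = 3.7 → A4.

laplace → A3; maximin → A4 (disagree)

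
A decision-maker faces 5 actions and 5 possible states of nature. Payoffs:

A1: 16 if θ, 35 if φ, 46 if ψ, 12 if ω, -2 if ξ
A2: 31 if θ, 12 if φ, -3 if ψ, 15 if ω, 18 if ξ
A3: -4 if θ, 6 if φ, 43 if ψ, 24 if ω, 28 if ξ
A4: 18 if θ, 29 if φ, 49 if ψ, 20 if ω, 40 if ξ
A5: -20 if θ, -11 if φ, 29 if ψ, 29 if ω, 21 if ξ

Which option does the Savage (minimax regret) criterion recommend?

Column bests: θ=31, φ=35, ψ=49, ω=29, ξ=40.
A1 regrets: 15, 0, 3, 17, 42 → max 42
A2 regrets: 0, 23, 52, 14, 22 → max 52
A3 regrets: 35, 29, 6, 5, 12 → max 35
A4 regrets: 13, 6, 0, 9, 0 → max 13
A5 regrets: 51, 46, 20, 0, 19 → max 51
Smallest max regret = 13 → A4.

A4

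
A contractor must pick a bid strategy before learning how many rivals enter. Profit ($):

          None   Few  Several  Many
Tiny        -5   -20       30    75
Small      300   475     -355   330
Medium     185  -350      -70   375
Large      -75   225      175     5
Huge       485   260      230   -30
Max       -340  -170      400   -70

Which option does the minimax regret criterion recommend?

Huge

Column bests: None=485, Few=475, Several=400, Many=375.
Tiny regrets: 490, 495, 370, 300 → max 495
Small regrets: 185, 0, 755, 45 → max 755
Medium regrets: 300, 825, 470, 0 → max 825
Large regrets: 560, 250, 225, 370 → max 560
Huge regrets: 0, 215, 170, 405 → max 405
Max regrets: 825, 645, 0, 445 → max 825
Smallest max regret = 405 → Huge.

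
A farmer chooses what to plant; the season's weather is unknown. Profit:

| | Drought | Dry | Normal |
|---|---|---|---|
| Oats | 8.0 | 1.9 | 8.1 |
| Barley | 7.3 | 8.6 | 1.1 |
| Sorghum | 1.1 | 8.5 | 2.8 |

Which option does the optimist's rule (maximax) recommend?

Barley

Row maxima: Oats=8.1, Barley=8.6, Sorghum=8.5
Best best-case = 8.6 → Barley.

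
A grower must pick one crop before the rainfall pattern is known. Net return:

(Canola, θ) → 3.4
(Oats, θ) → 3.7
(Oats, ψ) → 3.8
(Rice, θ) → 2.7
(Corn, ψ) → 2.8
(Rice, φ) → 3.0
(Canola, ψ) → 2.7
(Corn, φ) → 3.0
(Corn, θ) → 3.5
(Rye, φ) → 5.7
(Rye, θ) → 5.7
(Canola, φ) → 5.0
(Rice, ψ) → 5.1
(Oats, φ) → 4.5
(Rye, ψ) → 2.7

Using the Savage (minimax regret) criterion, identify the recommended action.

Column bests: θ=5.7, φ=5.7, ψ=5.1.
Oats regrets: 2.0, 1.2, 1.3 → max 2.0
Canola regrets: 2.3, 0.7, 2.4 → max 2.4
Rice regrets: 3.0, 2.7, 0.0 → max 3.0
Rye regrets: 0.0, 0.0, 2.4 → max 2.4
Corn regrets: 2.2, 2.7, 2.3 → max 2.7
Smallest max regret = 2.0 → Oats.

Oats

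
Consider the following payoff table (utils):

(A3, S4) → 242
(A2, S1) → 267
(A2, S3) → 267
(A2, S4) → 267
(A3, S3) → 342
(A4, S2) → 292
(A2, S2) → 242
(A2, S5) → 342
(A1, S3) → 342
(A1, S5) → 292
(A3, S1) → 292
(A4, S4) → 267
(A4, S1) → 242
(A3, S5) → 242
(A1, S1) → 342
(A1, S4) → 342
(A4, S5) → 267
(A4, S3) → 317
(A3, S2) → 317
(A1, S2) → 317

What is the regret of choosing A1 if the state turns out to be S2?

Best payoff under S2 is 317.
Regret = 317 − 317 = 0.

0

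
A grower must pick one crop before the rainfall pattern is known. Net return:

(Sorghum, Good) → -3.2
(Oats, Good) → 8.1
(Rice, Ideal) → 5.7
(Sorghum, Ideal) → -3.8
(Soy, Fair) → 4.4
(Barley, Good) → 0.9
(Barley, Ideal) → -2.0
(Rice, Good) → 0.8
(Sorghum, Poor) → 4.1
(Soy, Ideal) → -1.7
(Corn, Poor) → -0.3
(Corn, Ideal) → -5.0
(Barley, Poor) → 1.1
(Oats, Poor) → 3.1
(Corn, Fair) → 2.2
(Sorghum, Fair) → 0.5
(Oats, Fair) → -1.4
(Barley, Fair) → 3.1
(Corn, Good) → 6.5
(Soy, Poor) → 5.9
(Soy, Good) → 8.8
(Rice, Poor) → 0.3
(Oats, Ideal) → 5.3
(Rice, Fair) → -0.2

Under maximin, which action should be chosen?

Rice

Row minima: Sorghum=-3.8, Barley=-2.0, Corn=-5.0, Oats=-1.4, Soy=-1.7, Rice=-0.2
Best worst-case = -0.2 → Rice.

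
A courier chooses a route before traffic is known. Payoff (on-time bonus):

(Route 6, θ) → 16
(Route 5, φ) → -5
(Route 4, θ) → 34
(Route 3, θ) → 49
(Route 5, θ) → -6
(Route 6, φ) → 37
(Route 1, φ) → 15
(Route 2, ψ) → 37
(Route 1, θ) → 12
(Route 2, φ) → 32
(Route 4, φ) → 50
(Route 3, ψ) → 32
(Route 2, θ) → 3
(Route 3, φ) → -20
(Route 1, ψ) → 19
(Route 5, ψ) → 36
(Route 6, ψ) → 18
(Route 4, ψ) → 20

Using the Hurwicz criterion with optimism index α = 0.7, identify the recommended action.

Route 1: 0.7·19 + 0.3·12 = 16.9
Route 2: 0.7·37 + 0.3·3 = 26.8
Route 3: 0.7·49 + 0.3·(-20) = 28.3
Route 4: 0.7·50 + 0.3·20 = 41
Route 5: 0.7·36 + 0.3·(-6) = 23.4
Route 6: 0.7·37 + 0.3·16 = 30.7
Highest Hurwicz score = 41 → Route 4.

Route 4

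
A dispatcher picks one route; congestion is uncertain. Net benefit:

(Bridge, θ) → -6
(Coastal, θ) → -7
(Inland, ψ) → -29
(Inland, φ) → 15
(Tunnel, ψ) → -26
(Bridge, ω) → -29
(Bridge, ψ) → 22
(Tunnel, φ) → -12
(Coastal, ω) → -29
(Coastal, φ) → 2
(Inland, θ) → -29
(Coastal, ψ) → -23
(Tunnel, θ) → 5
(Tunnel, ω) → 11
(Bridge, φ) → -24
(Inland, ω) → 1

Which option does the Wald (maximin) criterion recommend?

Tunnel

Row minima: Coastal=-29, Tunnel=-26, Inland=-29, Bridge=-29
Best worst-case = -26 → Tunnel.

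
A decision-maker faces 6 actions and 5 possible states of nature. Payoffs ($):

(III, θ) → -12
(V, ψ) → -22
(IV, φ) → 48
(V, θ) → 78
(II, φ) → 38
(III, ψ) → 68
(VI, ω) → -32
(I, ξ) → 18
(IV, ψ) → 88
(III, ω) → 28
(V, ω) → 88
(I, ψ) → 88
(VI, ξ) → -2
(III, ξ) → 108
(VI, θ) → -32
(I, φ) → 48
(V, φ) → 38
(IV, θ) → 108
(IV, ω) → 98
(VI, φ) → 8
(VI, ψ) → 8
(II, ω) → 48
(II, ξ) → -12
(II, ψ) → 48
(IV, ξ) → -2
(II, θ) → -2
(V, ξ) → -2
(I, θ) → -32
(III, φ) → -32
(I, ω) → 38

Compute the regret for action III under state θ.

Best payoff under θ is 108.
Regret = 108 − (-12) = 120.

120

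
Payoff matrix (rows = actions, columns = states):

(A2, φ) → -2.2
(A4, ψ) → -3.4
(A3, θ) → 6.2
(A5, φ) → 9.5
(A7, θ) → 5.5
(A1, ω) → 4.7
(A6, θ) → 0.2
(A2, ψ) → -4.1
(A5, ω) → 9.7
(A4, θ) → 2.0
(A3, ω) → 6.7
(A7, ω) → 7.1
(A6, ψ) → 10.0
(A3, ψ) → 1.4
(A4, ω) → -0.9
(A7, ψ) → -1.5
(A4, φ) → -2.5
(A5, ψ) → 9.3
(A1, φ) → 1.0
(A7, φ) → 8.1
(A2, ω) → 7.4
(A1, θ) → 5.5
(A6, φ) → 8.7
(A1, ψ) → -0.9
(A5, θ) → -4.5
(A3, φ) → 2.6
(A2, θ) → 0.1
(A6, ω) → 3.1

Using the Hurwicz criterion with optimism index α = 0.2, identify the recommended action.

A1: 0.2·5.5 + 0.8·(-0.9) = 0.38
A2: 0.2·7.4 + 0.8·(-4.1) = -1.8
A3: 0.2·6.7 + 0.8·1.4 = 2.46
A4: 0.2·2.0 + 0.8·(-3.4) = -2.32
A5: 0.2·9.7 + 0.8·(-4.5) = -1.66
A6: 0.2·10.0 + 0.8·0.2 = 2.16
A7: 0.2·8.1 + 0.8·(-1.5) = 0.42
Highest Hurwicz score = 2.46 → A3.

A3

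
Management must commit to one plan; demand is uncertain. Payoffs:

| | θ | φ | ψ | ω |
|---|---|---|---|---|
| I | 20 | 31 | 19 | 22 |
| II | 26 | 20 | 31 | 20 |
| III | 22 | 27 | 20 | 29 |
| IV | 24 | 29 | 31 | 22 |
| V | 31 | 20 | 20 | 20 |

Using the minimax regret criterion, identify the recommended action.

Column bests: θ=31, φ=31, ψ=31, ω=29.
I regrets: 11, 0, 12, 7 → max 12
II regrets: 5, 11, 0, 9 → max 11
III regrets: 9, 4, 11, 0 → max 11
IV regrets: 7, 2, 0, 7 → max 7
V regrets: 0, 11, 11, 9 → max 11
Smallest max regret = 7 → IV.

IV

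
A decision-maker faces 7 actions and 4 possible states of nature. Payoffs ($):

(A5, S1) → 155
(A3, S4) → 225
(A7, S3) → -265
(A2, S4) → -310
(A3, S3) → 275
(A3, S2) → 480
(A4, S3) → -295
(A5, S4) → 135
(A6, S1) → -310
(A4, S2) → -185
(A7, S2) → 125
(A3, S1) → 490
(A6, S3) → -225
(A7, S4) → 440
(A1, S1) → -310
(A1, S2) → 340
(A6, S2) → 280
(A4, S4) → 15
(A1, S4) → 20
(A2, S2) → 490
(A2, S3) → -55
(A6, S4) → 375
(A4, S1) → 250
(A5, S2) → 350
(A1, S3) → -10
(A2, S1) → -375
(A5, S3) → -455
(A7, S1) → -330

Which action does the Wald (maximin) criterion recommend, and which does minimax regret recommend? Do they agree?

maximin → A3; minimax regret → A3 (agree)

Row minima: A1=-310, A2=-375, A3=225, A4=-295, A5=-455, A6=-310, A7=-330
Best worst-case = 225 → A3.
Column bests: S1=490, S2=490, S3=275, S4=440.
A1 regrets: 800, 150, 285, 420 → max 800
A2 regrets: 865, 0, 330, 750 → max 865
A3 regrets: 0, 10, 0, 215 → max 215
A4 regrets: 240, 675, 570, 425 → max 675
A5 regrets: 335, 140, 730, 305 → max 730
A6 regrets: 800, 210, 500, 65 → max 800
A7 regrets: 820, 365, 540, 0 → max 820
Smallest max regret = 215 → A3.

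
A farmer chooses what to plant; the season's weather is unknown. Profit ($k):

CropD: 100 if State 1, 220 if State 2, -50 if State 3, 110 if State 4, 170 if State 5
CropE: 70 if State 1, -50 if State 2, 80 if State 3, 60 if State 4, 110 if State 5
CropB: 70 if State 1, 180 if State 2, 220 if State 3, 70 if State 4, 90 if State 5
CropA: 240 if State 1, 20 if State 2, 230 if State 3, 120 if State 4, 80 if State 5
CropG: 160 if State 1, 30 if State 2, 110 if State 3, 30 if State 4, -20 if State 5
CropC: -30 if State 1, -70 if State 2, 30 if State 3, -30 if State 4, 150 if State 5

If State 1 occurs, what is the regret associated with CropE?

170

Best payoff under State 1 is 240.
Regret = 240 − 70 = 170.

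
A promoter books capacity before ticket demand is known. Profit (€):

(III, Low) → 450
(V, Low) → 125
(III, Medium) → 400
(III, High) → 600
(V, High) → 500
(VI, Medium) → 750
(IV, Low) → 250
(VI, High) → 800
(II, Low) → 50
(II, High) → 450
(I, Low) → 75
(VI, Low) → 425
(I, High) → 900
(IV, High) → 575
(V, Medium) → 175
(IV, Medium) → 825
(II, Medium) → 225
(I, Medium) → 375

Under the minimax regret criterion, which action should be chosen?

Column bests: Low=450, Medium=825, High=900.
I regrets: 375, 450, 0 → max 450
II regrets: 400, 600, 450 → max 600
III regrets: 0, 425, 300 → max 425
IV regrets: 200, 0, 325 → max 325
V regrets: 325, 650, 400 → max 650
VI regrets: 25, 75, 100 → max 100
Smallest max regret = 100 → VI.

VI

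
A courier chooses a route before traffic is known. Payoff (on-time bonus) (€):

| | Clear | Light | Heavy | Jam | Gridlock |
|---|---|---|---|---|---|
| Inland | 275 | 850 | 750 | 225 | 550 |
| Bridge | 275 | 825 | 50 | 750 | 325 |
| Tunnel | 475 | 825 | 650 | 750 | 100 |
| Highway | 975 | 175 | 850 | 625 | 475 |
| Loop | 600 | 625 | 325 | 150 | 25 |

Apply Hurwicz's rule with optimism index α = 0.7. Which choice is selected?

Inland: 0.7·850 + 0.3·225 = 662.5
Bridge: 0.7·825 + 0.3·50 = 592.5
Tunnel: 0.7·825 + 0.3·100 = 607.5
Highway: 0.7·975 + 0.3·175 = 735
Loop: 0.7·625 + 0.3·25 = 445
Highest Hurwicz score = 735 → Highway.

Highway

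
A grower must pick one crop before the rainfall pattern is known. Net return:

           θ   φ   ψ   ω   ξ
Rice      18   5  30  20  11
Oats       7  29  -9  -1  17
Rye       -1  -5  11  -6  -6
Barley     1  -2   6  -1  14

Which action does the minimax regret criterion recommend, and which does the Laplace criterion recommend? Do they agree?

minimax regret → Rice; laplace → Rice (agree)

Column bests: θ=18, φ=29, ψ=30, ω=20, ξ=17.
Rice regrets: 0, 24, 0, 0, 6 → max 24
Oats regrets: 11, 0, 39, 21, 0 → max 39
Rye regrets: 19, 34, 19, 26, 23 → max 34
Barley regrets: 17, 31, 24, 21, 3 → max 31
Smallest max regret = 24 → Rice.
Row averages: Rice=16.8, Oats=8.6, Rye=-1.4, Barley=3.6
Highest average = 16.8 → Rice.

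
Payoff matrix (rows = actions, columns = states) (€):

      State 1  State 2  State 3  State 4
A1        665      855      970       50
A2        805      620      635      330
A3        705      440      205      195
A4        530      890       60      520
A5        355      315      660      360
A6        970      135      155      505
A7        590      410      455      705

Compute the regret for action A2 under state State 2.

Best payoff under State 2 is 890.
Regret = 890 − 620 = 270.

270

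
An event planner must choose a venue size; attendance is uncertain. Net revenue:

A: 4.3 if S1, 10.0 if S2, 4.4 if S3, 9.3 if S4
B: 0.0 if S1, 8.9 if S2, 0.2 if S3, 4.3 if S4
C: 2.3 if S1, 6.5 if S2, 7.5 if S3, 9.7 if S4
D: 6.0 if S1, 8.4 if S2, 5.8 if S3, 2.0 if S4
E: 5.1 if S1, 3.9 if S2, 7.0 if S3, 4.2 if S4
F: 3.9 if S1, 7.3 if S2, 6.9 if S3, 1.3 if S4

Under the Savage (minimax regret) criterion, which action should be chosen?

Column bests: S1=6.0, S2=10.0, S3=7.5, S4=9.7.
A regrets: 1.7, 0.0, 3.1, 0.4 → max 3.1
B regrets: 6.0, 1.1, 7.3, 5.4 → max 7.3
C regrets: 3.7, 3.5, 0.0, 0.0 → max 3.7
D regrets: 0.0, 1.6, 1.7, 7.7 → max 7.7
E regrets: 0.9, 6.1, 0.5, 5.5 → max 6.1
F regrets: 2.1, 2.7, 0.6, 8.4 → max 8.4
Smallest max regret = 3.1 → A.

A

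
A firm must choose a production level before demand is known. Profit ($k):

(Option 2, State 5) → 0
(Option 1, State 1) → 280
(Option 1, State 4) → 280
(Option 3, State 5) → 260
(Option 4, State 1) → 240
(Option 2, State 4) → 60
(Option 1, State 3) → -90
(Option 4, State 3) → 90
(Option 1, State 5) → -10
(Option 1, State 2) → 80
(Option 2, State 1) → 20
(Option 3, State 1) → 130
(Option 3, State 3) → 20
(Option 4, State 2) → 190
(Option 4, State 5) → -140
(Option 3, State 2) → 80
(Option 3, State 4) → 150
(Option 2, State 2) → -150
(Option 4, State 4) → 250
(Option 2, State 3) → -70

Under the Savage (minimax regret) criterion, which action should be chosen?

Option 3

Column bests: State 1=280, State 2=190, State 3=90, State 4=280, State 5=260.
Option 1 regrets: 0, 110, 180, 0, 270 → max 270
Option 2 regrets: 260, 340, 160, 220, 260 → max 340
Option 3 regrets: 150, 110, 70, 130, 0 → max 150
Option 4 regrets: 40, 0, 0, 30, 400 → max 400
Smallest max regret = 150 → Option 3.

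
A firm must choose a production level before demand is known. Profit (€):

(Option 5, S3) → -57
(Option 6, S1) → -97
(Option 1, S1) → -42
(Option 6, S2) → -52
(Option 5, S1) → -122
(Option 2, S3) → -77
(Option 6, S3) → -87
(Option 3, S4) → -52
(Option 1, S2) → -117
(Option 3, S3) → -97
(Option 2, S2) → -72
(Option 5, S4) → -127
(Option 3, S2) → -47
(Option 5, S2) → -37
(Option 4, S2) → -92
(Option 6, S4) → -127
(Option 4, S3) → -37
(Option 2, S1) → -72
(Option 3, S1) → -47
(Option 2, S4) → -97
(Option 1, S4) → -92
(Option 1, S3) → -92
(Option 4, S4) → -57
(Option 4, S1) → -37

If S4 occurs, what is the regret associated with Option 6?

75

Best payoff under S4 is -52.
Regret = -52 − (-127) = 75.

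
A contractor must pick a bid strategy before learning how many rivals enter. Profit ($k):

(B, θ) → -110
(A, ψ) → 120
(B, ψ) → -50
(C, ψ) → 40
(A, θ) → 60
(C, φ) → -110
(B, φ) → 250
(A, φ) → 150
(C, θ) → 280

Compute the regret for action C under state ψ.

Best payoff under ψ is 120.
Regret = 120 − 40 = 80.

80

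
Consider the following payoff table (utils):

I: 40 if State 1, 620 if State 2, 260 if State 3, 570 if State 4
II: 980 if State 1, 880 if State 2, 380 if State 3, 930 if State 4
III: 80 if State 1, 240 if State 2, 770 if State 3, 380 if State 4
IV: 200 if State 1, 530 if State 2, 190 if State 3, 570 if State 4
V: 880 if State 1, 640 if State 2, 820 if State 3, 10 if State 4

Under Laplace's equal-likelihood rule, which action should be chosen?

II

Row averages: I=372.5, II=792.5, III=367.5, IV=372.5, V=587.5
Highest average = 792.5 → II.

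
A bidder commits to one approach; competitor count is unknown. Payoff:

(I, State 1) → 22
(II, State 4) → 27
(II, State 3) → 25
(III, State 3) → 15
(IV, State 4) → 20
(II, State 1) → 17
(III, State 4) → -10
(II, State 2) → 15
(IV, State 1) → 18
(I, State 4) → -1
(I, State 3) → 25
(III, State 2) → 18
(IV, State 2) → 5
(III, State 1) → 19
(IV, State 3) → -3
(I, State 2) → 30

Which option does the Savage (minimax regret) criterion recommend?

II

Column bests: State 1=22, State 2=30, State 3=25, State 4=27.
I regrets: 0, 0, 0, 28 → max 28
II regrets: 5, 15, 0, 0 → max 15
III regrets: 3, 12, 10, 37 → max 37
IV regrets: 4, 25, 28, 7 → max 28
Smallest max regret = 15 → II.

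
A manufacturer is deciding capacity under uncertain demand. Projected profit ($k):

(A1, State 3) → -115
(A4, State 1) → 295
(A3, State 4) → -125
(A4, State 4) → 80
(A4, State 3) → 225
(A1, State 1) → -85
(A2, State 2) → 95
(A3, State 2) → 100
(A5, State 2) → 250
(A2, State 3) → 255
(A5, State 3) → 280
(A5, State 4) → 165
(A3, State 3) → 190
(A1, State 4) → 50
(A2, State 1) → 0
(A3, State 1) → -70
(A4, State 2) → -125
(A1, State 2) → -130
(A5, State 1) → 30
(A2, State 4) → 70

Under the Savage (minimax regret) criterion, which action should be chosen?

Column bests: State 1=295, State 2=250, State 3=280, State 4=165.
A1 regrets: 380, 380, 395, 115 → max 395
A2 regrets: 295, 155, 25, 95 → max 295
A3 regrets: 365, 150, 90, 290 → max 365
A4 regrets: 0, 375, 55, 85 → max 375
A5 regrets: 265, 0, 0, 0 → max 265
Smallest max regret = 265 → A5.

A5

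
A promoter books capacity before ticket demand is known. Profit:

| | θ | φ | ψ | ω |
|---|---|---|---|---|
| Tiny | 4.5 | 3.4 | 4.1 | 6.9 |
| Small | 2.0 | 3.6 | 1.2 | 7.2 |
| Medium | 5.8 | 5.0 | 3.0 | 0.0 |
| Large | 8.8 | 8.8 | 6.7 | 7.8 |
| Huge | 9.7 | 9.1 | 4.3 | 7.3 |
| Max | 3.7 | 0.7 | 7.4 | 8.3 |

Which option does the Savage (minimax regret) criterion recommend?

Column bests: θ=9.7, φ=9.1, ψ=7.4, ω=8.3.
Tiny regrets: 5.2, 5.7, 3.3, 1.4 → max 5.7
Small regrets: 7.7, 5.5, 6.2, 1.1 → max 7.7
Medium regrets: 3.9, 4.1, 4.4, 8.3 → max 8.3
Large regrets: 0.9, 0.3, 0.7, 0.5 → max 0.9
Huge regrets: 0.0, 0.0, 3.1, 1.0 → max 3.1
Max regrets: 6.0, 8.4, 0.0, 0.0 → max 8.4
Smallest max regret = 0.9 → Large.

Large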